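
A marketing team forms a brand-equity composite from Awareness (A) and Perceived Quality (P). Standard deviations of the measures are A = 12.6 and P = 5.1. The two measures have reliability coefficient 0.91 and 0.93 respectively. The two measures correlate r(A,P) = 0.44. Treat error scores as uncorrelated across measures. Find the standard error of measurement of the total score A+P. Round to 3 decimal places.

4.014

Var(total) = 184.77 + 56.5488 = 241.319.
True-score variance = 168.661 + 56.5488 = 225.21, so reliability = 0.9332.
Error variance = 241.319 − 225.21 = 16.1091; SEM = √16.1091 = 4.014.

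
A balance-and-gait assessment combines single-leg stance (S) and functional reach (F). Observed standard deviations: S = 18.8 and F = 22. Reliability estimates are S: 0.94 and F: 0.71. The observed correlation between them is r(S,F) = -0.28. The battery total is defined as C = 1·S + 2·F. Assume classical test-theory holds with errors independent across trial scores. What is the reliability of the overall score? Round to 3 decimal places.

Var(C) = 18.8² + 2²·22² + 2·[2·18.8·22·(-0.28)] = 2289.44 − 463.232 = 1826.21.
Because errors are independent across components, Cov(Tᵢ,Tⱼ) = Cov(Xᵢ,Xⱼ); the off-diagonal part of the true-score variance is the same as above.
True-score variance = [18.8²·0.94 + 2²·22²·0.71] − 463.232 = 1706.79 − 463.232 = 1243.56.
Reliability = 1243.56 / 1826.21 = 0.681.

0.681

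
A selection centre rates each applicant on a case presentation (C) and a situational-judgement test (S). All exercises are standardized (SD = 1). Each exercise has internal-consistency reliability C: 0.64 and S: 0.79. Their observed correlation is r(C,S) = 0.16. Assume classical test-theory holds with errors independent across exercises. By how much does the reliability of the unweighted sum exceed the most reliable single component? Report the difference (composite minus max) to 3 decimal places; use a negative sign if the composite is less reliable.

-0.036

Var(sum) = 2 + 0.32 = 2.32; true-score variance = 1.43 + 0.32 = 1.75; composite reliability = 0.7543.
Max component reliability = 0.7900.
Difference = 0.7543 − 0.7900 = -0.036.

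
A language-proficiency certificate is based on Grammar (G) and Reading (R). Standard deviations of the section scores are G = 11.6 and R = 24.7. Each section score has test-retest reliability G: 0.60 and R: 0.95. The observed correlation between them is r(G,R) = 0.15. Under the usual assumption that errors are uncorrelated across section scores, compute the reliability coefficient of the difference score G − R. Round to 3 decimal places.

Var(G−R) = 11.6² + 24.7² − 2·11.6·24.7·0.15 = 744.65 − 85.956 = 658.694.
With uncorrelated errors the cross-covariances are all true-score covariance, so they carry over unchanged; only the diagonal terms shrink to ρᵢσᵢ².
True-score variance = [11.6²·0.60 + 24.7²·0.95] − 85.956 = 660.321 − 85.956 = 574.365.
Reliability = 574.365 / 658.694 = 0.872.

0.872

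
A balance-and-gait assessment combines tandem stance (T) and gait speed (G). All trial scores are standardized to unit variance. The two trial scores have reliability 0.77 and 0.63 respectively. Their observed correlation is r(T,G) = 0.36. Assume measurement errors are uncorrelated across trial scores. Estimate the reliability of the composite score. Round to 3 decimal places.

Var(T+G) = 2 + 2·[0.36] = 2 + 0.72 = 2.72.
Under uncorrelated errors the observed covariances equal the true-score covariances, so only the own-variance terms attenuate.
True-score variance = [0.77 + 0.63] + 0.72 = 1.4 + 0.72 = 2.12.
Reliability = 2.12 / 2.72 = 0.779.

0.779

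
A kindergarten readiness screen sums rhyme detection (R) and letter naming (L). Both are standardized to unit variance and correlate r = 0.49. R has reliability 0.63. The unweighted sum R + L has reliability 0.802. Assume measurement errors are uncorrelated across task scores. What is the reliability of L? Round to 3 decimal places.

Var(R+L) = 2 + 2·0.49 = 2.980.
True-score variance = ρ_R + ρ_L + 2·0.49, so 0.802 = (0.63 + ρ_L + 0.98) / 2.980.
ρ_L = 0.802·2.980 − 0.63 − 0.98 = 0.780.

0.780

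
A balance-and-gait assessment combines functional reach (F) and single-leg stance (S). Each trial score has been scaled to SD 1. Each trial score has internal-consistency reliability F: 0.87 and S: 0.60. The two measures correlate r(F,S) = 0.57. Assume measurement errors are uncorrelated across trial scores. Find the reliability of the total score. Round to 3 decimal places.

0.831

Var(F+S) = 2 + 2·[0.57] = 2 + 1.14 = 3.14.
With uncorrelated errors the cross-covariances are all true-score covariance, so they carry over unchanged; only the diagonal terms shrink to ρᵢσᵢ².
True-score variance = [0.87 + 0.60] + 1.14 = 1.47 + 1.14 = 2.61.
Reliability = 2.61 / 3.14 = 0.831.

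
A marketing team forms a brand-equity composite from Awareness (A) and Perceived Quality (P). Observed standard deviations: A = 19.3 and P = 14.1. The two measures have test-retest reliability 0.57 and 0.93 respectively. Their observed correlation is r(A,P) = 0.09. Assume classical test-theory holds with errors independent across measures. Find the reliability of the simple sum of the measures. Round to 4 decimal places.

0.7193

Var(A+P) = 19.3² + 14.1² + 2·[19.3·14.1·0.09] = 571.3 + 48.9834 = 620.283.
Because errors are independent across components, Cov(Tᵢ,Tⱼ) = Cov(Xᵢ,Xⱼ); the off-diagonal part of the true-score variance is the same as above.
True-score variance = [19.3²·0.57 + 14.1²·0.93] + 48.9834 = 397.213 + 48.9834 = 446.196.
Reliability = 446.196 / 620.283 = 0.7193.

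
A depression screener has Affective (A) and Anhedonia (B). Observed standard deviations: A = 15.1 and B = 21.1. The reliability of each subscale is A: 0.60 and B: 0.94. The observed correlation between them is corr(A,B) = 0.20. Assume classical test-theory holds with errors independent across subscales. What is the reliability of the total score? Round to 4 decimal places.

Var(A+B) = 15.1² + 21.1² + 2·[15.1·21.1·0.20] = 673.22 + 127.444 = 800.664.
Because errors are independent across components, Cov(Tᵢ,Tⱼ) = Cov(Xᵢ,Xⱼ); the off-diagonal part of the true-score variance is the same as above.
True-score variance = [15.1²·0.60 + 21.1²·0.94] + 127.444 = 555.303 + 127.444 = 682.747.
Reliability = 682.747 / 800.664 = 0.8527.

0.8527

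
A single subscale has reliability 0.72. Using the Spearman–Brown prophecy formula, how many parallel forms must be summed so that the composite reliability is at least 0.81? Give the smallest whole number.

2

k ≥ ρ*(1−ρ₁)/(ρ₁(1−ρ*)) = 0.81·0.28 / (0.72·0.19) = 1.658.
Smallest integer k = 2.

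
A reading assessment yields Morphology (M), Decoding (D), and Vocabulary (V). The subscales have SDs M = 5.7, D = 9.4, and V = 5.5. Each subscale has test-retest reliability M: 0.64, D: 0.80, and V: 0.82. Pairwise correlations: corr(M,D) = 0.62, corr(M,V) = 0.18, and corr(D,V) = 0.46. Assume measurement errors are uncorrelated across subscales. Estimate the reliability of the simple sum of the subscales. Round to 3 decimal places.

Var(M+D+V) = 5.7² + 9.4² + 5.5² + 2·[5.7·9.4·0.62 + 5.7·5.5·0.18 + 9.4·5.5·0.46] = 151.1 + 125.289 = 276.389.
Under uncorrelated errors the observed covariances equal the true-score covariances, so only the own-variance terms attenuate.
True-score variance = [5.7²·0.64 + 9.4²·0.80 + 5.5²·0.82] + 125.289 = 116.287 + 125.289 = 241.576.
Reliability = 241.576 / 276.389 = 0.874.

0.874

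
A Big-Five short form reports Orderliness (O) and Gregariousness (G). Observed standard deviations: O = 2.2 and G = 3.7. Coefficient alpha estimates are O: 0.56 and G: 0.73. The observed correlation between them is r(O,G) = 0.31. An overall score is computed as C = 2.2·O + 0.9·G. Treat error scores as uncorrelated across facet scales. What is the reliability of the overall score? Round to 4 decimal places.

0.7011

Var(C) = 2.2²·2.2² + 0.9²·3.7² + 2·[1.98·2.2·3.7·0.31] = 34.5145 + 9.99266 = 44.5072.
Because errors are independent across components, Cov(Tᵢ,Tⱼ) = Cov(Xᵢ,Xⱼ); the off-diagonal part of the true-score variance is the same as above.
True-score variance = [2.2²·2.2²·0.56 + 0.9²·3.7²·0.73] + 9.99266 = 21.2132 + 9.99266 = 31.2059.
Reliability = 31.2059 / 44.5072 = 0.7011.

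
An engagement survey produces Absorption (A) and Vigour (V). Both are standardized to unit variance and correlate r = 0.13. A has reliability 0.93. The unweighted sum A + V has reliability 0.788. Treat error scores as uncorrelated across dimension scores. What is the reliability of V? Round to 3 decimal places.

Var(A+V) = 2 + 2·0.13 = 2.260.
True-score variance = ρ_A + ρ_V + 2·0.13, so 0.788 = (0.93 + ρ_V + 0.26) / 2.260.
ρ_V = 0.788·2.260 − 0.93 − 0.26 = 0.591.

0.591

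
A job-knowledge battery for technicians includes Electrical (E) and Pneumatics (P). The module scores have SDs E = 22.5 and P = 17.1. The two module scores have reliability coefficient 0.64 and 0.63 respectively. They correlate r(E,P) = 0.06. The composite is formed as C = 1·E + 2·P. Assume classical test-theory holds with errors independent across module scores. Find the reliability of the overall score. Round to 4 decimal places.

Var(C) = 22.5² + 2²·17.1² + 2·[2·22.5·17.1·0.06] = 1675.89 + 92.34 = 1768.23.
Because errors are independent across components, Cov(Tᵢ,Tⱼ) = Cov(Xᵢ,Xⱼ); the off-diagonal part of the true-score variance is the same as above.
True-score variance = [22.5²·0.64 + 2²·17.1²·0.63] + 92.34 = 1060.87 + 92.34 = 1153.21.
Reliability = 1153.21 / 1768.23 = 0.6522.

0.6522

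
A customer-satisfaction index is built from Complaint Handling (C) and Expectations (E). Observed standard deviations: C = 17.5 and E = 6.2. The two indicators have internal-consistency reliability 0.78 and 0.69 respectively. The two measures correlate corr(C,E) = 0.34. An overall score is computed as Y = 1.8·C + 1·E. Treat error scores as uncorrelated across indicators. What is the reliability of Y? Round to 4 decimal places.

Var(Y) = 1.8²·17.5² + 6.2² + 2·[1.8·17.5·6.2·0.34] = 1030.69 + 132.804 = 1163.49.
With uncorrelated errors the cross-covariances are all true-score covariance, so they carry over unchanged; only the diagonal terms shrink to ρᵢσᵢ².
True-score variance = [1.8²·17.5²·0.78 + 6.2²·0.69] + 132.804 = 800.479 + 132.804 = 933.283.
Reliability = 933.283 / 1163.49 = 0.8021.

0.8021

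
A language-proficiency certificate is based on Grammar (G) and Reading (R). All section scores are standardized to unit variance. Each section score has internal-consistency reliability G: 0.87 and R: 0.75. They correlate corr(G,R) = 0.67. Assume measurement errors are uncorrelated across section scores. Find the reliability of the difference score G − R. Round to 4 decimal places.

0.4242

Var(G−R) = 1 + 1 − 2·0.67 = 2 − 1.34 = 0.66.
Under uncorrelated errors the observed covariances equal the true-score covariances, so only the own-variance terms attenuate.
True-score variance = [0.87 + 0.75] − 1.34 = 1.62 − 1.34 = 0.28.
Reliability = 0.28 / 0.66 = 0.4242.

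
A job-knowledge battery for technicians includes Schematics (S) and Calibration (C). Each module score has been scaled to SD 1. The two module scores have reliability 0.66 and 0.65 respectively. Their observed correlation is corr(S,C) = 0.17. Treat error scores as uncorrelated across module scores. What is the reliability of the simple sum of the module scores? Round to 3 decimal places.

Var(S+C) = 2 + 2·[0.17] = 2 + 0.34 = 2.34.
Because errors are independent across components, Cov(Tᵢ,Tⱼ) = Cov(Xᵢ,Xⱼ); the off-diagonal part of the true-score variance is the same as above.
True-score variance = [0.66 + 0.65] + 0.34 = 1.31 + 0.34 = 1.65.
Reliability = 1.65 / 2.34 = 0.705.

0.705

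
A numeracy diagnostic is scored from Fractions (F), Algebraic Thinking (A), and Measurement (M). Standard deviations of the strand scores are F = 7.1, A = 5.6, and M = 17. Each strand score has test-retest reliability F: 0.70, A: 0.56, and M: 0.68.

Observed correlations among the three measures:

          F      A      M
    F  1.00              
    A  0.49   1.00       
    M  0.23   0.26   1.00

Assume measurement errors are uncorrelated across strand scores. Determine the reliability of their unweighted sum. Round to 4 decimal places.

0.7642

Var(F+A+M) = 7.1² + 5.6² + 17² + 2·[7.1·5.6·0.49 + 7.1·17·0.23 + 5.6·17·0.26] = 370.77 + 143.991 = 514.761.
Under uncorrelated errors the observed covariances equal the true-score covariances, so only the own-variance terms attenuate.
True-score variance = [7.1²·0.70 + 5.6²·0.56 + 17²·0.68] + 143.991 = 249.369 + 143.991 = 393.359.
Reliability = 393.359 / 514.761 = 0.7642.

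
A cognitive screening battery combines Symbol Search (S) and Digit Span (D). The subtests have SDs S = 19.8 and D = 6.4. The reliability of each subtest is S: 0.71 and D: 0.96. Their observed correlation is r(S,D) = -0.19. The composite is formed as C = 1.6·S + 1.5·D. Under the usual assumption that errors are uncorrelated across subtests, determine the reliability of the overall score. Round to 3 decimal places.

0.699

Var(C) = 1.6²·19.8² + 1.5²·6.4² + 2·[2.4·19.8·6.4·(-0.19)] = 1095.78 − 115.569 = 980.214.
With uncorrelated errors the cross-covariances are all true-score covariance, so they carry over unchanged; only the diagonal terms shrink to ρᵢσᵢ².
True-score variance = [1.6²·19.8²·0.71 + 1.5²·6.4²·0.96] − 115.569 = 801.046 − 115.569 = 685.477.
Reliability = 685.477 / 980.214 = 0.699.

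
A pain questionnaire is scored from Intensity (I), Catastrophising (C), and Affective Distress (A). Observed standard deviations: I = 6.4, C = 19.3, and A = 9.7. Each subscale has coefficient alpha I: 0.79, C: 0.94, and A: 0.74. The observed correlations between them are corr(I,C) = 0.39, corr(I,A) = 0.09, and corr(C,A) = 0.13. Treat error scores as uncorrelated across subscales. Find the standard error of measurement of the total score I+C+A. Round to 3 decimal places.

Var(total) = 507.54 + 156.195 = 663.735.
True-score variance = 452.126 + 156.195 = 608.32, so reliability = 0.9165.
Error variance = 663.735 − 608.32 = 55.4144; SEM = √55.4144 = 7.444.

7.444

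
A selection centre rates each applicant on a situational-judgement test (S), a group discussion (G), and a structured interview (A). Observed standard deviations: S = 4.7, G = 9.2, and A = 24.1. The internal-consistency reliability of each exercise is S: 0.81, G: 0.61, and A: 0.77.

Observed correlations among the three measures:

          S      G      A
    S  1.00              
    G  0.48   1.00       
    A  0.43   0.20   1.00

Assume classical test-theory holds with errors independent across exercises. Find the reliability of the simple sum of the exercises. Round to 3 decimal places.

0.813

Var(S+G+A) = 4.7² + 9.2² + 24.1² + 2·[4.7·9.2·0.48 + 4.7·24.1·0.43 + 9.2·24.1·0.20] = 687.54 + 227.611 = 915.151.
Because errors are independent across components, Cov(Tᵢ,Tⱼ) = Cov(Xᵢ,Xⱼ); the off-diagonal part of the true-score variance is the same as above.
True-score variance = [4.7²·0.81 + 9.2²·0.61 + 24.1²·0.77] + 227.611 = 516.747 + 227.611 = 744.358.
Reliability = 744.358 / 915.151 = 0.813.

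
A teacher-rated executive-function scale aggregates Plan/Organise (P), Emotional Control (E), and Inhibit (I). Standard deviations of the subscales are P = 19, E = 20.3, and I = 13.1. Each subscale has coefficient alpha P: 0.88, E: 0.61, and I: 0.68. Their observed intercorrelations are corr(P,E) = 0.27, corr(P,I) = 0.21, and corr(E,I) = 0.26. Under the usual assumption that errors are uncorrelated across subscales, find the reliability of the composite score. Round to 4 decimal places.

0.8145

Var(P+E+I) = 19² + 20.3² + 13.1² + 2·[19·20.3·0.27 + 19·13.1·0.21 + 20.3·13.1·0.26] = 944.7 + 451.1 = 1395.8.
Under uncorrelated errors the observed covariances equal the true-score covariances, so only the own-variance terms attenuate.
True-score variance = [19²·0.88 + 20.3²·0.61 + 13.1²·0.68] + 451.1 = 685.75 + 451.1 = 1136.85.
Reliability = 1136.85 / 1395.8 = 0.8145.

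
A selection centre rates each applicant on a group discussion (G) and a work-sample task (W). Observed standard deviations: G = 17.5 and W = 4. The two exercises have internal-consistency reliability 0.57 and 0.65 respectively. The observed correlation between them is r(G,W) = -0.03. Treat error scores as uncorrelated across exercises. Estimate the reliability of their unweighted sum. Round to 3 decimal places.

0.568

Var(G+W) = 17.5² + 4² + 2·[17.5·4·(-0.03)] = 322.25 − 4.2 = 318.05.
Because errors are independent across components, Cov(Tᵢ,Tⱼ) = Cov(Xᵢ,Xⱼ); the off-diagonal part of the true-score variance is the same as above.
True-score variance = [17.5²·0.57 + 4²·0.65] − 4.2 = 184.962 − 4.2 = 180.762.
Reliability = 180.762 / 318.05 = 0.568.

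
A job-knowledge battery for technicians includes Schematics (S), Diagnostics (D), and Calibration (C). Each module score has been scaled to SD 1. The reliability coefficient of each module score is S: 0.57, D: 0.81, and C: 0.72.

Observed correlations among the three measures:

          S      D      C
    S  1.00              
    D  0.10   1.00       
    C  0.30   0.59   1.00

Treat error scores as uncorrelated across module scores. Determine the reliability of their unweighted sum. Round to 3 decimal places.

0.819

Var(S+D+C) = 3 + 2·[0.10 + 0.30 + 0.59] = 3 + 1.98 = 4.98.
Because errors are independent across components, Cov(Tᵢ,Tⱼ) = Cov(Xᵢ,Xⱼ); the off-diagonal part of the true-score variance is the same as above.
True-score variance = [0.57 + 0.81 + 0.72] + 1.98 = 2.1 + 1.98 = 4.08.
Reliability = 4.08 / 4.98 = 0.819.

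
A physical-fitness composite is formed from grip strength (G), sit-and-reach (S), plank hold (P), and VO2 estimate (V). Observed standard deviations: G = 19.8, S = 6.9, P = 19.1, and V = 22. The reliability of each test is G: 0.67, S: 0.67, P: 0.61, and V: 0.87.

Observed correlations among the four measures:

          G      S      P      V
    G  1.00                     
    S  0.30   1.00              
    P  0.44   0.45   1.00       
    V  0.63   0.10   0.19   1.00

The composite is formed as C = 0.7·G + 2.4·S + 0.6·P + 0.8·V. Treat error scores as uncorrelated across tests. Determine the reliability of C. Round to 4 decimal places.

Var(C) = 0.7²·19.8² + 2.4²·6.9² + 0.6²·19.1² + 0.8²·22² + 2·[1.68·19.8·6.9·0.30 + 0.42·19.8·19.1·0.44 + 0.56·19.8·22·0.63 + 1.44·6.9·19.1·0.45 + 1.92·6.9·22·0.10 + 0.48·19.1·22·0.19] = 907.425 + 890.583 = 1798.01.
Under uncorrelated errors the observed covariances equal the true-score covariances, so only the own-variance terms attenuate.
True-score variance = [0.7²·19.8²·0.67 + 2.4²·6.9²·0.67 + 0.6²·19.1²·0.61 + 0.8²·22²·0.87] + 890.583 = 662.047 + 890.583 = 1552.63.
Reliability = 1552.63 / 1798.01 = 0.8635.

0.8635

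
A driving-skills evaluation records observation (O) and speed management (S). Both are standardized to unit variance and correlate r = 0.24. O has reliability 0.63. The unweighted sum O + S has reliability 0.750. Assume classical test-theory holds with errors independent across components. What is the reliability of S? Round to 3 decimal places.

Var(O+S) = 2 + 2·0.24 = 2.480.
True-score variance = ρ_O + ρ_S + 2·0.24, so 0.750 = (0.63 + ρ_S + 0.48) / 2.480.
ρ_S = 0.750·2.480 − 0.63 − 0.48 = 0.750.

0.750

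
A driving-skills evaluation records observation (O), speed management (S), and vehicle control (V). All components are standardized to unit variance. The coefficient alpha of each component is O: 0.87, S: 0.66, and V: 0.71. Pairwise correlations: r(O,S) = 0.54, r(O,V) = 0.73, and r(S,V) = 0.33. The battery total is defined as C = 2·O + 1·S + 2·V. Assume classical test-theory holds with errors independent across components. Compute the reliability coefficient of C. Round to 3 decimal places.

0.890

Var(C) = 2² + 1 + 2² + 2·[2·0.54 + 4·0.73 + 2·0.33] = 9 + 9.32 = 18.32.
Because errors are independent across components, Cov(Tᵢ,Tⱼ) = Cov(Xᵢ,Xⱼ); the off-diagonal part of the true-score variance is the same as above.
True-score variance = [2²·0.87 + 0.66 + 2²·0.71] + 9.32 = 6.98 + 9.32 = 16.3.
Reliability = 16.3 / 18.32 = 0.890.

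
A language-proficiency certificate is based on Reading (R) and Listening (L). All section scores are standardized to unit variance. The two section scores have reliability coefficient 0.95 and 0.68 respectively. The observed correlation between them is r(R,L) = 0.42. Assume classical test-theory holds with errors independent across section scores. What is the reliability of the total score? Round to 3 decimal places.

0.870

Var(R+L) = 2 + 2·[0.42] = 2 + 0.84 = 2.84.
Under uncorrelated errors the observed covariances equal the true-score covariances, so only the own-variance terms attenuate.
True-score variance = [0.95 + 0.68] + 0.84 = 1.63 + 0.84 = 2.47.
Reliability = 2.47 / 2.84 = 0.870.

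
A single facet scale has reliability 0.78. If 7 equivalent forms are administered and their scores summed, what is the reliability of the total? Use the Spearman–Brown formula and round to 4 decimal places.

ρ_k = kρ / (1 + (k−1)ρ) = 7·0.78 / (1 + 6·0.78) = 5.460 / 5.680 = 0.9613.

0.9613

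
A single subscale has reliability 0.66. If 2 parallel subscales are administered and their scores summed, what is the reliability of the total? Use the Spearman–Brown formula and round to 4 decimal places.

ρ_k = kρ / (1 + (k−1)ρ) = 2·0.66 / (1 + 1·0.66) = 1.320 / 1.660 = 0.7952.

0.7952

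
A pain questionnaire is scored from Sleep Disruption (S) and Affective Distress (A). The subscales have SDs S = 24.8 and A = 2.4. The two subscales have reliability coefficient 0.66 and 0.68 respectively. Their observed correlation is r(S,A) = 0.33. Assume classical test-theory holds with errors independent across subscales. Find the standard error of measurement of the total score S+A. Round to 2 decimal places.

Var(total) = 620.8 + 39.2832 = 660.083.
True-score variance = 409.843 + 39.2832 = 449.126, so reliability = 0.6804.
Error variance = 660.083 − 449.126 = 210.957; SEM = √210.957 = 14.52.

14.52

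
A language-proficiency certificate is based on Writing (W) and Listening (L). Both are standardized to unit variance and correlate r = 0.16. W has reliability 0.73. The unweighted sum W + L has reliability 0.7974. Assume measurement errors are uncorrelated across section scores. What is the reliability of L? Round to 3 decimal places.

0.800

Var(W+L) = 2 + 2·0.16 = 2.320.
True-score variance = ρ_W + ρ_L + 2·0.16, so 0.7974 = (0.73 + ρ_L + 0.32) / 2.320.
ρ_L = 0.7974·2.320 − 0.73 − 0.32 = 0.800.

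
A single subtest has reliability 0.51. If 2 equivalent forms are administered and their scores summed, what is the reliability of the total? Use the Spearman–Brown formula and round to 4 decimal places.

ρ_k = kρ / (1 + (k−1)ρ) = 2·0.51 / (1 + 1·0.51) = 1.020 / 1.510 = 0.6755.

0.6755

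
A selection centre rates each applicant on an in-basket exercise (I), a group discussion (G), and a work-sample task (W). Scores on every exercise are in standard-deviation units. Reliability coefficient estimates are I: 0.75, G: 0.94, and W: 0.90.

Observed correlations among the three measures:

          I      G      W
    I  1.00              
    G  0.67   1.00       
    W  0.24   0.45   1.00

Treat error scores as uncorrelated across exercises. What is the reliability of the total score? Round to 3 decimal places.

Var(I+G+W) = 3 + 2·[0.67 + 0.24 + 0.45] = 3 + 2.72 = 5.72.
Under uncorrelated errors the observed covariances equal the true-score covariances, so only the own-variance terms attenuate.
True-score variance = [0.75 + 0.94 + 0.90] + 2.72 = 2.59 + 2.72 = 5.31.
Reliability = 5.31 / 5.72 = 0.928.

0.928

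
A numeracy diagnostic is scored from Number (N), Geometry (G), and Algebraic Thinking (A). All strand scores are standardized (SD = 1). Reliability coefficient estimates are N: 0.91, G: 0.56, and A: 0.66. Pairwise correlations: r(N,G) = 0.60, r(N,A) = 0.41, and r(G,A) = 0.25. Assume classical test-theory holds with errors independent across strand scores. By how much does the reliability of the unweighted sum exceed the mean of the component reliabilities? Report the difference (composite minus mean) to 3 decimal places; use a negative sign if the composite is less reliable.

0.132

Var(sum) = 3 + 2.52 = 5.52; true-score variance = 2.13 + 2.52 = 4.65; composite reliability = 0.8424.
Mean component reliability = 0.7100.
Difference = 0.8424 − 0.7100 = 0.132.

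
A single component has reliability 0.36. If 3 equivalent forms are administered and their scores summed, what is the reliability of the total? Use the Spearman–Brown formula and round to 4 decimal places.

ρ_k = kρ / (1 + (k−1)ρ) = 3·0.36 / (1 + 2·0.36) = 1.080 / 1.720 = 0.6279.

0.6279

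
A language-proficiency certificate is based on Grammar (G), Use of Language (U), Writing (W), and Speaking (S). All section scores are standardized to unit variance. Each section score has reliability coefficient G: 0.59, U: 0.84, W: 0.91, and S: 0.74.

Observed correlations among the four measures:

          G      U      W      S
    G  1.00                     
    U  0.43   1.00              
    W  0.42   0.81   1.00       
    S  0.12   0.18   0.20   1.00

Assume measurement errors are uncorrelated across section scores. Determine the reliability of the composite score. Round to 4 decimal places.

0.8894

Var(G+U+W+S) = 4 + 2·[0.43 + 0.42 + 0.12 + 0.81 + 0.18 + 0.20] = 4 + 4.32 = 8.32.
Because errors are independent across components, Cov(Tᵢ,Tⱼ) = Cov(Xᵢ,Xⱼ); the off-diagonal part of the true-score variance is the same as above.
True-score variance = [0.59 + 0.84 + 0.91 + 0.74] + 4.32 = 3.08 + 4.32 = 7.4.
Reliability = 7.4 / 8.32 = 0.8894.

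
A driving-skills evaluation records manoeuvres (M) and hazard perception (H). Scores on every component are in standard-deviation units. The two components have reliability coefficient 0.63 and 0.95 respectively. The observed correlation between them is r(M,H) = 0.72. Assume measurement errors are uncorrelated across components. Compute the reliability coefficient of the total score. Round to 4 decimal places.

0.8779

Var(M+H) = 2 + 2·[0.72] = 2 + 1.44 = 3.44.
Under uncorrelated errors the observed covariances equal the true-score covariances, so only the own-variance terms attenuate.
True-score variance = [0.63 + 0.95] + 1.44 = 1.58 + 1.44 = 3.02.
Reliability = 3.02 / 3.44 = 0.8779.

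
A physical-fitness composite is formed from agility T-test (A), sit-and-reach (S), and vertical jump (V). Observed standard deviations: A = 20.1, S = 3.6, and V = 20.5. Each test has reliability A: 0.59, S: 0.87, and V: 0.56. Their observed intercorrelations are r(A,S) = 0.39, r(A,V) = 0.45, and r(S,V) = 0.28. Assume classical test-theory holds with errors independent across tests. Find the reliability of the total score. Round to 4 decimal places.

Var(A+S+V) = 20.1² + 3.6² + 20.5² + 2·[20.1·3.6·0.39 + 20.1·20.5·0.45 + 3.6·20.5·0.28] = 837.22 + 468.614 = 1305.83.
With uncorrelated errors the cross-covariances are all true-score covariance, so they carry over unchanged; only the diagonal terms shrink to ρᵢσᵢ².
True-score variance = [20.1²·0.59 + 3.6²·0.87 + 20.5²·0.56] + 468.614 = 484.981 + 468.614 = 953.595.
Reliability = 953.595 / 1305.83 = 0.7303.

0.7303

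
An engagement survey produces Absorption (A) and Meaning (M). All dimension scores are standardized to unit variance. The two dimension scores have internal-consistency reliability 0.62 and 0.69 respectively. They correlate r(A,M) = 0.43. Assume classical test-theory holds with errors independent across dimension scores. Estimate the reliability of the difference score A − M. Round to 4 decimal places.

Var(A−M) = 1 + 1 − 2·0.43 = 2 − 0.86 = 1.14.
With uncorrelated errors the cross-covariances are all true-score covariance, so they carry over unchanged; only the diagonal terms shrink to ρᵢσᵢ².
True-score variance = [0.62 + 0.69] − 0.86 = 1.31 − 0.86 = 0.45.
Reliability = 0.45 / 1.14 = 0.3947.

0.3947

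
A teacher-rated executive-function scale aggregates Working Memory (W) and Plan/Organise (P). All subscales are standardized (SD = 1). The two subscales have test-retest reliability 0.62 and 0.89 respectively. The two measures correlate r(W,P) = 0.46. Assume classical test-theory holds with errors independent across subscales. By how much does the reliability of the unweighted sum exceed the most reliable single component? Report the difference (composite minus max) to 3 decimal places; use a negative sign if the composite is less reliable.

-0.058

Var(sum) = 2 + 0.92 = 2.92; true-score variance = 1.51 + 0.92 = 2.43; composite reliability = 0.8322.
Max component reliability = 0.8900.
Difference = 0.8322 − 0.8900 = -0.058.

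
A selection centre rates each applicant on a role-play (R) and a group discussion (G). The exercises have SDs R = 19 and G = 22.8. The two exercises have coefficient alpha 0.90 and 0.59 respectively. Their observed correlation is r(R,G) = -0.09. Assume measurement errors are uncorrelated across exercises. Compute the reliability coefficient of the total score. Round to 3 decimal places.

Var(R+G) = 19² + 22.8² + 2·[19·22.8·(-0.09)] = 880.84 − 77.976 = 802.864.
Because errors are independent across components, Cov(Tᵢ,Tⱼ) = Cov(Xᵢ,Xⱼ); the off-diagonal part of the true-score variance is the same as above.
True-score variance = [19²·0.90 + 22.8²·0.59] − 77.976 = 631.606 − 77.976 = 553.63.
Reliability = 553.63 / 802.864 = 0.690.

0.690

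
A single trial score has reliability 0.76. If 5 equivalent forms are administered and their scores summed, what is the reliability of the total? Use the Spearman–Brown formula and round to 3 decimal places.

ρ_k = kρ / (1 + (k−1)ρ) = 5·0.76 / (1 + 4·0.76) = 3.800 / 4.040 = 0.941.

0.941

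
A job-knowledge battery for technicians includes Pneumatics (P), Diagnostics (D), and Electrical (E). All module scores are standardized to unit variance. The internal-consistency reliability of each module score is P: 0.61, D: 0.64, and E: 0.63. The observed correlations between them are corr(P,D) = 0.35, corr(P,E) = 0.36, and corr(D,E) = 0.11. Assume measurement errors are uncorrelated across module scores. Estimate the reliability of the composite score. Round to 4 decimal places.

Var(P+D+E) = 3 + 2·[0.35 + 0.36 + 0.11] = 3 + 1.64 = 4.64.
With uncorrelated errors the cross-covariances are all true-score covariance, so they carry over unchanged; only the diagonal terms shrink to ρᵢσᵢ².
True-score variance = [0.61 + 0.64 + 0.63] + 1.64 = 1.88 + 1.64 = 3.52.
Reliability = 3.52 / 4.64 = 0.7586.

0.7586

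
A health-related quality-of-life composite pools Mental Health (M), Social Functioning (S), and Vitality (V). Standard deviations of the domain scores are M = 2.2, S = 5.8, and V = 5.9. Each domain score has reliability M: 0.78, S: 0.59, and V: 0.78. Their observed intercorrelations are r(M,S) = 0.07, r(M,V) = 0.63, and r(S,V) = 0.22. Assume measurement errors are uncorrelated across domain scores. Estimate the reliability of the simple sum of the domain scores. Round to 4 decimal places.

0.7886

Var(M+S+V) = 2.2² + 5.8² + 5.9² + 2·[2.2·5.8·0.07 + 2.2·5.9·0.63 + 5.8·5.9·0.22] = 73.29 + 33.198 = 106.488.
With uncorrelated errors the cross-covariances are all true-score covariance, so they carry over unchanged; only the diagonal terms shrink to ρᵢσᵢ².
True-score variance = [2.2²·0.78 + 5.8²·0.59 + 5.9²·0.78] + 33.198 = 50.7746 + 33.198 = 83.9726.
Reliability = 83.9726 / 106.488 = 0.7886.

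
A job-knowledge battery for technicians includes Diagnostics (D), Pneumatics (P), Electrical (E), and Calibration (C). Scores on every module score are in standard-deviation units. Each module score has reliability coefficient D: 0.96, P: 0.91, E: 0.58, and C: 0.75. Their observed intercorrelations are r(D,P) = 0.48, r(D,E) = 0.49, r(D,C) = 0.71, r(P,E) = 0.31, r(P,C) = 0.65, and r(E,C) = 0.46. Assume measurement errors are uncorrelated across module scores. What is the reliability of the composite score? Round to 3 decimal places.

0.922

Var(D+P+E+C) = 4 + 2·[0.48 + 0.49 + 0.71 + 0.31 + 0.65 + 0.46] = 4 + 6.2 = 10.2.
With uncorrelated errors the cross-covariances are all true-score covariance, so they carry over unchanged; only the diagonal terms shrink to ρᵢσᵢ².
True-score variance = [0.96 + 0.91 + 0.58 + 0.75] + 6.2 = 3.2 + 6.2 = 9.4.
Reliability = 9.4 / 10.2 = 0.922.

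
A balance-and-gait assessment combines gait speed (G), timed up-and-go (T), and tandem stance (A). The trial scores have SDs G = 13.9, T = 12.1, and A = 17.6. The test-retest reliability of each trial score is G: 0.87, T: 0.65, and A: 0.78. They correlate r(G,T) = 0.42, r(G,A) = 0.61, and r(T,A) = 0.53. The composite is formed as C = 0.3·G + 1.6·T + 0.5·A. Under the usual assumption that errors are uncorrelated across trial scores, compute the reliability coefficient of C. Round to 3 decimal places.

0.803

Var(C) = 0.3²·13.9² + 1.6²·12.1² + 0.5²·17.6² + 2·[0.48·13.9·12.1·0.42 + 0.15·13.9·17.6·0.61 + 0.8·12.1·17.6·0.53] = 469.639 + 293.173 = 762.812.
Under uncorrelated errors the observed covariances equal the true-score covariances, so only the own-variance terms attenuate.
True-score variance = [0.3²·13.9²·0.87 + 1.6²·12.1²·0.65 + 0.5²·17.6²·0.78] + 293.173 = 319.158 + 293.173 = 612.331.
Reliability = 612.331 / 762.812 = 0.803.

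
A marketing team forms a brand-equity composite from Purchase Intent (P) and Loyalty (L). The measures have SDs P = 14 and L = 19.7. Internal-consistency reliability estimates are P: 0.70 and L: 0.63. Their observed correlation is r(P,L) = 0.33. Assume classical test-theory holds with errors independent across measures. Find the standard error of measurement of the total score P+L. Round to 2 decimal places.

Var(total) = 584.09 + 182.028 = 766.118.
True-score variance = 381.697 + 182.028 = 563.725, so reliability = 0.7358.
Error variance = 766.118 − 563.725 = 202.393; SEM = √202.393 = 14.23.

14.23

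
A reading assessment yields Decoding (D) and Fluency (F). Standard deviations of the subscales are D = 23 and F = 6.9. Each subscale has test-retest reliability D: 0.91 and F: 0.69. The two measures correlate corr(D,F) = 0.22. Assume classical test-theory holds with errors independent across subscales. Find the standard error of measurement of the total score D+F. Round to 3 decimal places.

7.897

Var(total) = 576.61 + 69.828 = 646.438.
True-score variance = 514.241 + 69.828 = 584.069, so reliability = 0.9035.
Error variance = 646.438 − 584.069 = 62.3691; SEM = √62.3691 = 7.897.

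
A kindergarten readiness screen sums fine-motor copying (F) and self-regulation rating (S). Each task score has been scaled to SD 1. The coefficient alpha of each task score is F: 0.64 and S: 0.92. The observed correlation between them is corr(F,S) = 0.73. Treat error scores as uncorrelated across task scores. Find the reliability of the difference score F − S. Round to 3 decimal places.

0.185

Var(F−S) = 1 + 1 − 2·0.73 = 2 − 1.46 = 0.54.
With uncorrelated errors the cross-covariances are all true-score covariance, so they carry over unchanged; only the diagonal terms shrink to ρᵢσᵢ².
True-score variance = [0.64 + 0.92] − 1.46 = 1.56 − 1.46 = 0.1.
Reliability = 0.1 / 0.54 = 0.185.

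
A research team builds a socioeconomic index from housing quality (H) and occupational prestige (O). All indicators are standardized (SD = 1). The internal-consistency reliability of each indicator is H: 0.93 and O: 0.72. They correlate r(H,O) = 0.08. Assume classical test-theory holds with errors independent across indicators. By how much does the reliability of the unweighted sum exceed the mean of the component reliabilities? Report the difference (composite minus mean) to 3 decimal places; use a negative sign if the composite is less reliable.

Var(sum) = 2 + 0.16 = 2.16; true-score variance = 1.65 + 0.16 = 1.81; composite reliability = 0.8380.
Mean component reliability = 0.8250.
Difference = 0.8380 − 0.8250 = 0.013.

0.013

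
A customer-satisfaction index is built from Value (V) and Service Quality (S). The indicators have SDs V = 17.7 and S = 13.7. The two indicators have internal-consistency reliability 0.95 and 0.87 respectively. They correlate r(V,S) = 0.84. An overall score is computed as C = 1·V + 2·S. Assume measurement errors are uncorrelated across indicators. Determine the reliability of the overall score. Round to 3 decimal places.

Var(C) = 17.7² + 2²·13.7² + 2·[2·17.7·13.7·0.84] = 1064.05 + 814.766 = 1878.82.
Under uncorrelated errors the observed covariances equal the true-score covariances, so only the own-variance terms attenuate.
True-score variance = [17.7²·0.95 + 2²·13.7²·0.87] + 814.766 = 950.787 + 814.766 = 1765.55.
Reliability = 1765.55 / 1878.82 = 0.940.

0.940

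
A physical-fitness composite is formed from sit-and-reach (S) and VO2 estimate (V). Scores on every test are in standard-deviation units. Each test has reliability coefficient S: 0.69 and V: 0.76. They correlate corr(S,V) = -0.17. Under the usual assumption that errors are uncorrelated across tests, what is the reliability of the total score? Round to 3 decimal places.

Var(S+V) = 2 + 2·[(-0.17)] = 2 − 0.34 = 1.66.
Because errors are independent across components, Cov(Tᵢ,Tⱼ) = Cov(Xᵢ,Xⱼ); the off-diagonal part of the true-score variance is the same as above.
True-score variance = [0.69 + 0.76] − 0.34 = 1.45 − 0.34 = 1.11.
Reliability = 1.11 / 1.66 = 0.669.

0.669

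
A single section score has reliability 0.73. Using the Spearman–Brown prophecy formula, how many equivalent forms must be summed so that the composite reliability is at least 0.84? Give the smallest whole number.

2

k ≥ ρ*(1−ρ₁)/(ρ₁(1−ρ*)) = 0.84·0.27 / (0.73·0.16) = 1.942.
Smallest integer k = 2.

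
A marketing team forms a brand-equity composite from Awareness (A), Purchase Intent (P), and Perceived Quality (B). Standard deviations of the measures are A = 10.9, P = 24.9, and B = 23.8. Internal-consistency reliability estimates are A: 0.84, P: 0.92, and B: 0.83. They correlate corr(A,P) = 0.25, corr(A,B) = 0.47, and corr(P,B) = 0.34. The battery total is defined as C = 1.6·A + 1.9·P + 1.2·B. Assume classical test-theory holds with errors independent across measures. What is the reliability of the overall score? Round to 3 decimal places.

Var(C) = 1.6²·10.9² + 1.9²·24.9² + 1.2²·23.8² + 2·[3.04·10.9·24.9·0.25 + 1.92·10.9·23.8·0.47 + 2.28·24.9·23.8·0.34] = 3358.06 + 1799.54 = 5157.61.
Because errors are independent across components, Cov(Tᵢ,Tⱼ) = Cov(Xᵢ,Xⱼ); the off-diagonal part of the true-score variance is the same as above.
True-score variance = [1.6²·10.9²·0.84 + 1.9²·24.9²·0.92 + 1.2²·23.8²·0.83] + 1799.54 = 2991.68 + 1799.54 = 4791.22.
Reliability = 4791.22 / 5157.61 = 0.929.

0.929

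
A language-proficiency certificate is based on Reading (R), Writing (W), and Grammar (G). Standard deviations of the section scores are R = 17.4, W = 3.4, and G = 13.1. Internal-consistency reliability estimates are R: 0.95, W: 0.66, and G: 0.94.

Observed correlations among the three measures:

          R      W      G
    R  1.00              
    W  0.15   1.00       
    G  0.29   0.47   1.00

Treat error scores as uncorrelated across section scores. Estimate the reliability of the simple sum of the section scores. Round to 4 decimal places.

Var(R+W+G) = 17.4² + 3.4² + 13.1² + 2·[17.4·3.4·0.15 + 17.4·13.1·0.29 + 3.4·13.1·0.47] = 485.93 + 191.821 = 677.751.
Under uncorrelated errors the observed covariances equal the true-score covariances, so only the own-variance terms attenuate.
True-score variance = [17.4²·0.95 + 3.4²·0.66 + 13.1²·0.94] + 191.821 = 456.565 + 191.821 = 648.386.
Reliability = 648.386 / 677.751 = 0.9567.

0.9567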